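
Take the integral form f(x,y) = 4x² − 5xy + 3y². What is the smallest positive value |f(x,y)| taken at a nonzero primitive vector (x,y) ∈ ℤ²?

translate: b→3 (≡-5 mod 8), so (4,-5,3)→(4,3,2)
flip: (4,3,2)→(2,-3,4)
translate: b→1 (≡-3 mod 4), so (2,-3,4)→(2,1,3)
reduced (well bottom): (2,1,3) with a≤c, −a<b≤a
well minimum = a = 2

2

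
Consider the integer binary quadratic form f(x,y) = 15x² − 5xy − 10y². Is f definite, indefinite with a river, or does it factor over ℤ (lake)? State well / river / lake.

D = b²−4ac = (-5)² − 4·15·(-10) = 625
D = 25² is a perfect square ⇒ form factors over ℤ ⇒ lakes

lake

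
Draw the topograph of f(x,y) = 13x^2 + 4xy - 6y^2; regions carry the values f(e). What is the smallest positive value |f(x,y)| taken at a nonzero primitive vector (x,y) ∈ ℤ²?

descent: ρ → (-6,8,11)  [lands on river]
river: ρ → (11,14,-3)
river: ρ → (-3,16,6)
river: ρ → (6,8,-11)
river: ρ → (-11,14,3)
river: ρ → (3,16,-6)
closes: descent 1, river 6
min |a| on river = 3

3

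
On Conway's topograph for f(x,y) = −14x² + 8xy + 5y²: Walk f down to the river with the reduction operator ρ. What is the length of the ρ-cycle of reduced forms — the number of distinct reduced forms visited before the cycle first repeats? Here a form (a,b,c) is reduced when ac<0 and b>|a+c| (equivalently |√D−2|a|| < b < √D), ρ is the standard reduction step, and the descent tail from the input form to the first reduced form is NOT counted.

D = 344, ⌊√D⌋ = 18
descent: ρ → (5,12,-10)  [lands on river]
river: ρ → (-10,8,7)
river: ρ → (7,6,-11)
river: ρ → (-11,16,2)
river: ρ → (2,16,-11)
river: ρ → (-11,6,7)
river: ρ → (7,8,-10)
river: ρ → (-10,12,5)
river: ρ → (5,18,-1)
river: ρ → (-1,18,5)
ρ-cycle length = 10 (tail of 1 descent step not counted)

10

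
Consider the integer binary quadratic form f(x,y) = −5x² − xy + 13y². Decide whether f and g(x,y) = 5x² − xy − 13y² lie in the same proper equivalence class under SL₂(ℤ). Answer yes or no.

D₁ = 261, D₂ = 261
river cycle of f (length 8): (-5, 9, 9), (9, 9, -5), (-5, 11, 7), (7, 3, -9), (-9, 15, 1), (1, 15, -9), (-9, 3, 7), (7, 11, -5)
river cycle of g (length 8): (5, 9, -9), (-9, 9, 5), (5, 11, -7), (-7, 3, 9), (9, 15, -1), (-1, 15, 9), (9, 3, -7), (-7, 11, 5)
cycles differ ⇒ inequivalent

no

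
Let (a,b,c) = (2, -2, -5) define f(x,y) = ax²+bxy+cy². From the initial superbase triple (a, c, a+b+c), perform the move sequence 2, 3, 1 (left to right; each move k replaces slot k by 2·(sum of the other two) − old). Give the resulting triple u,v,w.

start (2,-5,-5) = (f(1,0),f(0,1),f(1,1))
replace slot 2: 2·(2+(-5)) − (-5) = -1 → (2,-1,-5)
replace slot 3: 2·(2+(-1)) − (-5) = 7 → (2,-1,7)
replace slot 1: 2·((-1)+7) − 2 = 10 → (10,-1,7)

10,-1,7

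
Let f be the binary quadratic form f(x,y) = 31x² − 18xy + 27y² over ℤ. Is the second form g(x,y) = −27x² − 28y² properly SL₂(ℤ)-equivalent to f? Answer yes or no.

D₁ = -3024, D₂ = -3024
f: flip: (31,-18,27)→(27,18,31)
f: reduced (well bottom): (27,18,31) with a≤c, −a<b≤a
g is negative-definite; reduce −g:
−g: reduced (well bottom): (27,0,28) with a≤c, −a<b≤a
flip sign back: reduced form of g is (-27,0,-28)
reduced forms (27, 18, 31) vs (-27, 0, -28) ⇒ inequivalent

no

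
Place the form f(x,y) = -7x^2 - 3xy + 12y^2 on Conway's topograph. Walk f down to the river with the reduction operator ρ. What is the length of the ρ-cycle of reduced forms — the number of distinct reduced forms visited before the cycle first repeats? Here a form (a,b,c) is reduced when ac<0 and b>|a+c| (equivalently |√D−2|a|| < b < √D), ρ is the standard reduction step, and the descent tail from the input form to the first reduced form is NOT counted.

D = 345, ⌊√D⌋ = 18
descent: ρ → (12,3,-7)
descent: ρ → (-7,11,8)  [lands on river]
river: ρ → (8,5,-10)
river: ρ → (-10,15,3)
river: ρ → (3,15,-10)
river: ρ → (-10,5,8)
river: ρ → (8,11,-7)
river: ρ → (-7,17,2)
river: ρ → (2,15,-15)
river: ρ → (-15,15,2)
river: ρ → (2,17,-7)
ρ-cycle length = 10 (tail of 2 descent steps not counted)

10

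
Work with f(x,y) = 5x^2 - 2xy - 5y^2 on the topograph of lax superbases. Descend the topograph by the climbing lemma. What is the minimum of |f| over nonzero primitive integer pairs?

descent: ρ → (-5,2,5)  [lands on river]
river: ρ → (5,8,-2)
river: ρ → (-2,8,5)
river: ρ → (5,2,-5)
river: ρ → (-5,8,2)
river: ρ → (2,8,-5)
closes: descent 1, river 6
min |a| on river = 2

2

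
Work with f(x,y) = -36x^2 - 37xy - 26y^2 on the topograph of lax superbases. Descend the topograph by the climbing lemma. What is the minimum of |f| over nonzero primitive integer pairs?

translate: b→-35 (≡37 mod 72), so (36,37,26)→(36,-35,25)
flip: (36,-35,25)→(25,35,36)
translate: b→-15 (≡35 mod 50), so (25,35,36)→(25,-15,26)
reduced (well bottom): (25,-15,26) with a≤c, −a<b≤a
well minimum |f| = |-25| = 25 (negative-definite)

25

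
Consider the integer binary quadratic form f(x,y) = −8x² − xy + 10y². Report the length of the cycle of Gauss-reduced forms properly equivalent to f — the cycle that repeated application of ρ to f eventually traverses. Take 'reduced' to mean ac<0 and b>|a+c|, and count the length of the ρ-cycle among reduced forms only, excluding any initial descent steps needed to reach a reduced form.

D = 321, ⌊√D⌋ = 17
descent: ρ → (10,1,-8)
descent: ρ → (-8,15,3)  [lands on river]
river: ρ → (3,15,-8)
river: ρ → (-8,17,1)
river: ρ → (1,17,-8)
ρ-cycle length = 4 (tail of 2 descent steps not counted)

4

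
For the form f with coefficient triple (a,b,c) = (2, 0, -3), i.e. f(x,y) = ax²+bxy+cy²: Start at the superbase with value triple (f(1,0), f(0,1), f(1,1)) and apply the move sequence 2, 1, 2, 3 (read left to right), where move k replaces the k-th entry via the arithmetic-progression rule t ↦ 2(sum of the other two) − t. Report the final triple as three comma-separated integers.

start (2,-3,-1) = (f(1,0),f(0,1),f(1,1))
replace slot 2: 2·(2+(-1)) − (-3) = 5 → (2,5,-1)
replace slot 1: 2·(5+(-1)) − 2 = 6 → (6,5,-1)
replace slot 2: 2·(6+(-1)) − 5 = 5 → (6,5,-1)
replace slot 3: 2·(6+5) − (-1) = 23 → (6,5,23)

6,5,23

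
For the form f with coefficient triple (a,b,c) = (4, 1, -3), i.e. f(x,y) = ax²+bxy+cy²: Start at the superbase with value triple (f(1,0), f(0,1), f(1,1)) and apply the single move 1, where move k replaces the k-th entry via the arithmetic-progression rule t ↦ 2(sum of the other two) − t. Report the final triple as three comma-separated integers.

start (4,-3,2) = (f(1,0),f(0,1),f(1,1))
replace slot 1: 2·((-3)+2) − 4 = -6 → (-6,-3,2)

-6,-3,2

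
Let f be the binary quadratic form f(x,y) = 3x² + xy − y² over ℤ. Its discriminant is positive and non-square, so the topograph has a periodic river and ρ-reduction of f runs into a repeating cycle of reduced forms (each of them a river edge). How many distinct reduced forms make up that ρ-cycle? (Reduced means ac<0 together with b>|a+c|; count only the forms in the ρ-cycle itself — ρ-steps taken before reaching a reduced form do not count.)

D = 13, ⌊√D⌋ = 3
descent: ρ → (-1,3,1)  [lands on river]
river: ρ → (1,3,-1)
ρ-cycle length = 2 (tail of 1 descent step not counted)

2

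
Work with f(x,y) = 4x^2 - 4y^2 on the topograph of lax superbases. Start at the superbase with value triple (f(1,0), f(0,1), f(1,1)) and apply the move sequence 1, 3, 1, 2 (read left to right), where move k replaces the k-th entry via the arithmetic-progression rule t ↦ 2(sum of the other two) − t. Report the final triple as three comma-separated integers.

start (4,-4,0) = (f(1,0),f(0,1),f(1,1))
replace slot 1: 2·((-4)+0) − 4 = -12 → (-12,-4,0)
replace slot 3: 2·((-12)+(-4)) − 0 = -32 → (-12,-4,-32)
replace slot 1: 2·((-4)+(-32)) − (-12) = -60 → (-60,-4,-32)
replace slot 2: 2·((-60)+(-32)) − (-4) = -180 → (-60,-180,-32)

-60,-180,-32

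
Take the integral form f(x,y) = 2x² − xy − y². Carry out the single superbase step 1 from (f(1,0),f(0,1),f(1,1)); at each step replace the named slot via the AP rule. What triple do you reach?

start (2,-1,0) = (f(1,0),f(0,1),f(1,1))
replace slot 1: 2·((-1)+0) − 2 = -4 → (-4,-1,0)

-4,-1,0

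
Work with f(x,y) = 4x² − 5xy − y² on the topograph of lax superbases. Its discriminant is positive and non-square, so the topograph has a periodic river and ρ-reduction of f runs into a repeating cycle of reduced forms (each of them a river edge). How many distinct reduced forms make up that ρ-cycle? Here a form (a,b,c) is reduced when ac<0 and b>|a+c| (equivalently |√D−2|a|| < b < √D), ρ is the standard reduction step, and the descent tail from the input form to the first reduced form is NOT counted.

D = 41, ⌊√D⌋ = 6
descent: ρ → (-1,5,4)  [lands on river]
river: ρ → (4,3,-2)
river: ρ → (-2,5,2)
river: ρ → (2,3,-4)
river: ρ → (-4,5,1)
river: ρ → (1,5,-4)
river: ρ → (-4,3,2)
river: ρ → (2,5,-2)
river: ρ → (-2,3,4)
river: ρ → (4,5,-1)
ρ-cycle length = 10 (tail of 1 descent step not counted)

10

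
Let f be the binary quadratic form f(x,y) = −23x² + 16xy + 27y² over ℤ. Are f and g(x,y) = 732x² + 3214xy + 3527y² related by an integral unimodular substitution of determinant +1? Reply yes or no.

D₁ = 2740, D₂ = 2740
river cycle of f (length 34): (27, 38, -12), (-12, 34, 33), (33, 32, -13), (-13, 46, 12), (12, 50, -5), (-5, 50, 12), (12, 46, -13), (-13, 32, 33), (33, 34, -12), (-12, 38, 27), … (24 more)
river cycle of g (length 34): (27, 38, -12), (-12, 34, 33), (33, 32, -13), (-13, 46, 12), (12, 50, -5), (-5, 50, 12), (12, 46, -13), (-13, 32, 33), (33, 34, -12), (-12, 38, 27), … (24 more)
cycles coincide ⇒ equivalent

yes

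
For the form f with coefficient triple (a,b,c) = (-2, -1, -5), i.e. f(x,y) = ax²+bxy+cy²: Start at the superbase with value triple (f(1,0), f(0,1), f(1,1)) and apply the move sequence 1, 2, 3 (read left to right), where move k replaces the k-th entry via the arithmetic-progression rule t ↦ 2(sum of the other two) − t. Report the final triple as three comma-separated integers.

start (-2,-5,-8) = (f(1,0),f(0,1),f(1,1))
replace slot 1: 2·((-5)+(-8)) − (-2) = -24 → (-24,-5,-8)
replace slot 2: 2·((-24)+(-8)) − (-5) = -59 → (-24,-59,-8)
replace slot 3: 2·((-24)+(-59)) − (-8) = -158 → (-24,-59,-158)

-24,-59,-158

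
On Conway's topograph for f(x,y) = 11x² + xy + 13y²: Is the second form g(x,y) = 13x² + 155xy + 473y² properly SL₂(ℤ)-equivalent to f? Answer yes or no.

D₁ = -571, D₂ = -571
f: reduced (well bottom): (11,1,13) with a≤c, −a<b≤a
g: translate: b→-1 (≡155 mod 26), so (13,155,473)→(13,-1,11)
g: flip: (13,-1,11)→(11,1,13)
g: reduced (well bottom): (11,1,13) with a≤c, −a<b≤a
reduced forms (11, 1, 13) vs (11, 1, 13) ⇒ equivalent

yes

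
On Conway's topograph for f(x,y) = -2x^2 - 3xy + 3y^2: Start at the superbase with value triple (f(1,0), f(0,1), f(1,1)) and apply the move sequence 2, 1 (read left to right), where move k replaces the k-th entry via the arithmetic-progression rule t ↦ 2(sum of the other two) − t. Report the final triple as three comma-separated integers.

start (-2,3,-2) = (f(1,0),f(0,1),f(1,1))
replace slot 2: 2·((-2)+(-2)) − 3 = -11 → (-2,-11,-2)
replace slot 1: 2·((-11)+(-2)) − (-2) = -24 → (-24,-11,-2)

-24,-11,-2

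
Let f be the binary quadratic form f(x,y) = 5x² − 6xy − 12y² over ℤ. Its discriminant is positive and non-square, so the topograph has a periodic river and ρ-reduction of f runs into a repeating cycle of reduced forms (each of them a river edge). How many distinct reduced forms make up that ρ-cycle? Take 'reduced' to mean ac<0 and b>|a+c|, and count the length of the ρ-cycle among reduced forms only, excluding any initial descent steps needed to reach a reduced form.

D = 276, ⌊√D⌋ = 16
descent: ρ → (-12,6,5)
descent: ρ → (5,14,-4)  [lands on river]
river: ρ → (-4,10,11)
river: ρ → (11,12,-3)
river: ρ → (-3,12,11)
river: ρ → (11,10,-4)
river: ρ → (-4,14,5)
river: ρ → (5,16,-1)
river: ρ → (-1,16,5)
ρ-cycle length = 8 (tail of 2 descent steps not counted)

8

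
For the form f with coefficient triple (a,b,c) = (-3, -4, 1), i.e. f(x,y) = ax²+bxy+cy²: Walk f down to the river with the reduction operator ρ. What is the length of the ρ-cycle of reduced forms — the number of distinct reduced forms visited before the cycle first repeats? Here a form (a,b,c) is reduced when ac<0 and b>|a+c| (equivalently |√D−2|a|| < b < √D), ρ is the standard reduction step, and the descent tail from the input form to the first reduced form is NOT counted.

D = 28, ⌊√D⌋ = 5
descent: ρ → (1,4,-3)  [lands on river]
river: ρ → (-3,2,2)
river: ρ → (2,2,-3)
river: ρ → (-3,4,1)
ρ-cycle length = 4 (tail of 1 descent step not counted)

4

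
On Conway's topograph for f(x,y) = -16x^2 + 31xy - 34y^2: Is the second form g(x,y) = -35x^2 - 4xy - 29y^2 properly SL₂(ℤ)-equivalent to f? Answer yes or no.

D₁ = -1215, D₂ = -4044
discriminants differ ⇒ not SL₂(ℤ)-equivalent

no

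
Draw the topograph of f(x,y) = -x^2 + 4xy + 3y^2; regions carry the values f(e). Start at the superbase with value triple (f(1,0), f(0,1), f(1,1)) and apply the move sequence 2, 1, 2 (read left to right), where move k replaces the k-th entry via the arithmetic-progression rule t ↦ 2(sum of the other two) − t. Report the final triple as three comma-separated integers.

start (-1,3,6) = (f(1,0),f(0,1),f(1,1))
replace slot 2: 2·((-1)+6) − 3 = 7 → (-1,7,6)
replace slot 1: 2·(7+6) − (-1) = 27 → (27,7,6)
replace slot 2: 2·(27+6) − 7 = 59 → (27,59,6)

27,59,6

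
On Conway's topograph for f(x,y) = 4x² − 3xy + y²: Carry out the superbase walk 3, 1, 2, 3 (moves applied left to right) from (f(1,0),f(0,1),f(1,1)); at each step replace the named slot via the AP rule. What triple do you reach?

start (4,1,2) = (f(1,0),f(0,1),f(1,1))
replace slot 3: 2·(4+1) − 2 = 8 → (4,1,8)
replace slot 1: 2·(1+8) − 4 = 14 → (14,1,8)
replace slot 2: 2·(14+8) − 1 = 43 → (14,43,8)
replace slot 3: 2·(14+43) − 8 = 106 → (14,43,106)

14,43,106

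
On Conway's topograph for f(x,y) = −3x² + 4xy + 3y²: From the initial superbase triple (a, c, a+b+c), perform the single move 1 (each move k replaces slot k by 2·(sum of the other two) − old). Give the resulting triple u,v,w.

start (-3,3,4) = (f(1,0),f(0,1),f(1,1))
replace slot 1: 2·(3+4) − (-3) = 17 → (17,3,4)

17,3,4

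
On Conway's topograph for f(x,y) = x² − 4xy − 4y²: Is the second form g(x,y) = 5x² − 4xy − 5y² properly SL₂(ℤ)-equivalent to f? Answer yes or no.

D₁ = 32, D₂ = 116
discriminants differ ⇒ not SL₂(ℤ)-equivalent

no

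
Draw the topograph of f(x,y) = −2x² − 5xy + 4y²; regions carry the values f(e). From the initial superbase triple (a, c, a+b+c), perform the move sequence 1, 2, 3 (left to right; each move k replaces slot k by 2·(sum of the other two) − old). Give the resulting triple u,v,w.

start (-2,4,-3) = (f(1,0),f(0,1),f(1,1))
replace slot 1: 2·(4+(-3)) − (-2) = 4 → (4,4,-3)
replace slot 2: 2·(4+(-3)) − 4 = -2 → (4,-2,-3)
replace slot 3: 2·(4+(-2)) − (-3) = 7 → (4,-2,7)

4,-2,7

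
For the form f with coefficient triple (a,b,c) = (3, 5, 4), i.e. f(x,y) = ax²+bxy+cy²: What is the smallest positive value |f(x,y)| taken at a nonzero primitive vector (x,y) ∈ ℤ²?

translate: b→-1 (≡5 mod 6), so (3,5,4)→(3,-1,2)
flip: (3,-1,2)→(2,1,3)
reduced (well bottom): (2,1,3) with a≤c, −a<b≤a
well minimum = a = 2

2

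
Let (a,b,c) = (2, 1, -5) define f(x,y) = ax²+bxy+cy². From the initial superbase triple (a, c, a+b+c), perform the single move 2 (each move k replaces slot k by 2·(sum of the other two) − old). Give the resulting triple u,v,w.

start (2,-5,-2) = (f(1,0),f(0,1),f(1,1))
replace slot 2: 2·(2+(-2)) − (-5) = 5 → (2,5,-2)

2,5,-2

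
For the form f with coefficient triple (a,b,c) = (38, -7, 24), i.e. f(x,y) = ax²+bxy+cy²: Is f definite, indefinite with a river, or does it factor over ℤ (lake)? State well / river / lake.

D = b²−4ac = (-7)² − 4·38·24 = -3599
D < 0 ⇒ definite ⇒ every region one sign ⇒ single well

well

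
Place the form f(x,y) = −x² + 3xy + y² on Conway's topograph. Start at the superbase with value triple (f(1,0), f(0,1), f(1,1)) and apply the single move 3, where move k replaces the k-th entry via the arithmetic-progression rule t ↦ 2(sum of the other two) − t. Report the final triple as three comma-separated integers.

start (-1,1,3) = (f(1,0),f(0,1),f(1,1))
replace slot 3: 2·((-1)+1) − 3 = -3 → (-1,1,-3)

-1,1,-3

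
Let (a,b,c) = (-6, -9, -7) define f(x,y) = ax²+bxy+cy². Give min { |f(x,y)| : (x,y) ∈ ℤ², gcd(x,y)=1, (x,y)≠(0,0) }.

translate: b→-3 (≡9 mod 12), so (6,9,7)→(6,-3,4)
flip: (6,-3,4)→(4,3,6)
reduced (well bottom): (4,3,6) with a≤c, −a<b≤a
well minimum |f| = |-4| = 4 (negative-definite)

4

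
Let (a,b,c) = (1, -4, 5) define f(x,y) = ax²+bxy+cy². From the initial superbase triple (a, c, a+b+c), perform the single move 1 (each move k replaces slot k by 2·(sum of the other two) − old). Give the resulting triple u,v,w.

start (1,5,2) = (f(1,0),f(0,1),f(1,1))
replace slot 1: 2·(5+2) − 1 = 13 → (13,5,2)

13,5,2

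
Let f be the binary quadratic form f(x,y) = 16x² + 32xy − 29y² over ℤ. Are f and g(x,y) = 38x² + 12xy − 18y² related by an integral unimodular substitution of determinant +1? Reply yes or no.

D₁ = 2880, D₂ = 2880
river cycle of f (length 6): (-29, 26, 19), (19, 50, -5), (-5, 50, 19), (19, 26, -29), (-29, 32, 16), (16, 32, -29)
river cycle of g (length 6): (-18, 24, 32), (32, 40, -10), (-10, 40, 32), (32, 24, -18), (-18, 48, 8), (8, 48, -18)
cycles differ ⇒ inequivalent

no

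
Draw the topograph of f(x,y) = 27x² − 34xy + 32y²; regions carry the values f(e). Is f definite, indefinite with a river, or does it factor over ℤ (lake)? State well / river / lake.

D = b²−4ac = (-34)² − 4·27·32 = -2300
D < 0 ⇒ definite ⇒ every region one sign ⇒ single well

well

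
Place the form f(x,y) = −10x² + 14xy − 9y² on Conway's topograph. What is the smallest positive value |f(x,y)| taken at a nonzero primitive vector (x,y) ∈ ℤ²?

translate: b→6 (≡-14 mod 20), so (10,-14,9)→(10,6,5)
flip: (10,6,5)→(5,-6,10)
translate: b→4 (≡-6 mod 10), so (5,-6,10)→(5,4,9)
reduced (well bottom): (5,4,9) with a≤c, −a<b≤a
well minimum |f| = |-5| = 5 (negative-definite)

5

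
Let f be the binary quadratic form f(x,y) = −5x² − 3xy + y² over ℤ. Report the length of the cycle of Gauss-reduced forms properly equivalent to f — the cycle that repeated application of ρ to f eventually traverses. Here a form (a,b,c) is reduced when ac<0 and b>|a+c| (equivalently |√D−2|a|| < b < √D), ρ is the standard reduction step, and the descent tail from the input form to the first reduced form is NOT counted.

D = 29, ⌊√D⌋ = 5
descent: ρ → (1,5,-1)  [lands on river]
river: ρ → (-1,5,1)
ρ-cycle length = 2 (tail of 1 descent step not counted)

2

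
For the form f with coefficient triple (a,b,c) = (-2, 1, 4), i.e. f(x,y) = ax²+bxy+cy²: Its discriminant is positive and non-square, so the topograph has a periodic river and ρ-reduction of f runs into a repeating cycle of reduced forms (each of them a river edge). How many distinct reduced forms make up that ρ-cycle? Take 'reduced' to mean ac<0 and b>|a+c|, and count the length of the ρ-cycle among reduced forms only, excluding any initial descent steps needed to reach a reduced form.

D = 33, ⌊√D⌋ = 5
descent: ρ → (4,-1,-2)
descent: ρ → (-2,5,1)  [lands on river]
river: ρ → (1,5,-2)
river: ρ → (-2,3,3)
river: ρ → (3,3,-2)
ρ-cycle length = 4 (tail of 2 descent steps not counted)

4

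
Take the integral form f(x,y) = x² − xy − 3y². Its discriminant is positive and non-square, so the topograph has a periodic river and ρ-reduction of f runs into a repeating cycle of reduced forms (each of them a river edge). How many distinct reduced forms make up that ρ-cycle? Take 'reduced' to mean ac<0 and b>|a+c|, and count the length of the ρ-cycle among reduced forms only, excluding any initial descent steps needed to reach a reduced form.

D = 13, ⌊√D⌋ = 3
descent: ρ → (-3,1,1)
descent: ρ → (1,3,-1)  [lands on river]
river: ρ → (-1,3,1)
ρ-cycle length = 2 (tail of 2 descent steps not counted)

2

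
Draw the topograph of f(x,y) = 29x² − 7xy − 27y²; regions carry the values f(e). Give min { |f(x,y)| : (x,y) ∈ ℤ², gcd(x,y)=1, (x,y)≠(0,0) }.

descent: ρ → (-27,7,29)  [lands on river]
river: ρ → (29,51,-5)
river: ρ → (-5,49,39)
river: ρ → (39,29,-15)
river: ρ → (-15,31,37)
river: ρ → (37,43,-9)
river: ρ → (-9,47,27)
river: ρ → (27,7,-29)
river: ρ → (-29,51,5)
river: ρ → (5,49,-39)
river: ρ → (-39,29,15)
river: ρ → (15,31,-37)
river: ρ → (-37,43,9)
river: ρ → (9,47,-27)
closes: descent 1, river 14
min |a| on river = 5

5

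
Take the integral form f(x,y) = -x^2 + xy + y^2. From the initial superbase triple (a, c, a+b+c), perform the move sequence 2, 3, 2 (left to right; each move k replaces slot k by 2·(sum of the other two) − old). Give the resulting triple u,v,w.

start (-1,1,1) = (f(1,0),f(0,1),f(1,1))
replace slot 2: 2·((-1)+1) − 1 = -1 → (-1,-1,1)
replace slot 3: 2·((-1)+(-1)) − 1 = -5 → (-1,-1,-5)
replace slot 2: 2·((-1)+(-5)) − (-1) = -11 → (-1,-11,-5)

-1,-11,-5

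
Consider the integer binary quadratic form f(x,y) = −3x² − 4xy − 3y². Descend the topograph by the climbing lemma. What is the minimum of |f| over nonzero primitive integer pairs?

translate: b→-2 (≡4 mod 6), so (3,4,3)→(3,-2,2)
flip: (3,-2,2)→(2,2,3)
reduced (well bottom): (2,2,3) with a≤c, −a<b≤a
well minimum |f| = |-2| = 2 (negative-definite)

2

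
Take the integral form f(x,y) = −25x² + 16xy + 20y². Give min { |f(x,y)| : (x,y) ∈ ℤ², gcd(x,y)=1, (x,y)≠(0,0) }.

river: ρ → (20,24,-21)
river: ρ → (-21,18,23)
river: ρ → (23,28,-16)
river: ρ → (-16,36,15)
river: ρ → (15,24,-28)
river: ρ → (-28,32,11)
river: ρ → (11,34,-25)
river: ρ → (-25,16,20)
closes: descent 0, river 8
min |a| on river = 11

11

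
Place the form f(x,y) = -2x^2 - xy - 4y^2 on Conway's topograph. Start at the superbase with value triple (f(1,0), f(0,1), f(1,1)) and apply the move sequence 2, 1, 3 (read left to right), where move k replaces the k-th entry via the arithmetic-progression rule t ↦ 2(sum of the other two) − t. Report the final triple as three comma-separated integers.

start (-2,-4,-7) = (f(1,0),f(0,1),f(1,1))
replace slot 2: 2·((-2)+(-7)) − (-4) = -14 → (-2,-14,-7)
replace slot 1: 2·((-14)+(-7)) − (-2) = -40 → (-40,-14,-7)
replace slot 3: 2·((-40)+(-14)) − (-7) = -101 → (-40,-14,-101)

-40,-14,-101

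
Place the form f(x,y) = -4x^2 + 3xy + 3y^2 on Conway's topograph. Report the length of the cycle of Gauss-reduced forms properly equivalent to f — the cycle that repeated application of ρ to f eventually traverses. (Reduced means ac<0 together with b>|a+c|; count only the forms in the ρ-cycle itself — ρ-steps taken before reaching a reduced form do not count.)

D = 57, ⌊√D⌋ = 7
river: ρ → (3,3,-4)
river: ρ → (-4,5,2)
river: ρ → (2,7,-1)
river: ρ → (-1,7,2)
river: ρ → (2,5,-4)
river: ρ → (-4,3,3)
ρ-cycle length = 6 (tail of 0 descent steps not counted)

6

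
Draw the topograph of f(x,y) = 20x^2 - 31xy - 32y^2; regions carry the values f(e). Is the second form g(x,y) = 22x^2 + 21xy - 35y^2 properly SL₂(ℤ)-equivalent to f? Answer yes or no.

D₁ = 3521, D₂ = 3521
river cycle of f (length 56): (-32, 31, 20), (20, 49, -14), (-14, 35, 41), (41, 47, -8), (-8, 49, 35), (35, 21, -22), (-22, 23, 34), (34, 45, -11), (-11, 43, 38), (38, 33, -16), … (46 more)
river cycle of g (length 56): (-35, 49, 8), (8, 47, -41), (-41, 35, 14), (14, 49, -20), (-20, 31, 32), (32, 33, -19), (-19, 43, 22), (22, 45, -17), (-17, 57, 4), (4, 55, -31), … (46 more)
cycles differ ⇒ inequivalent

no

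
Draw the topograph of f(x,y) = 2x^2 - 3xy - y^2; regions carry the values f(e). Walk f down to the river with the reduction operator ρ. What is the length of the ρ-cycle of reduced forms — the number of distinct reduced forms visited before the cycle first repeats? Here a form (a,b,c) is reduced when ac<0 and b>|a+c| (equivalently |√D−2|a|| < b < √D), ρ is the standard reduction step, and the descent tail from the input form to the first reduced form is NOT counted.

D = 17, ⌊√D⌋ = 4
descent: ρ → (-1,3,2)  [lands on river]
river: ρ → (2,1,-2)
river: ρ → (-2,3,1)
river: ρ → (1,3,-2)
river: ρ → (-2,1,2)
river: ρ → (2,3,-1)
ρ-cycle length = 6 (tail of 1 descent step not counted)

6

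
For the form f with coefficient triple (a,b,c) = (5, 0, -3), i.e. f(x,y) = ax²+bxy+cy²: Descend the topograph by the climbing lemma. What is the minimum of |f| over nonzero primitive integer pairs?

descent: ρ → (-3,6,2)  [lands on river]
river: ρ → (2,6,-3)
closes: descent 1, river 2
min |a| on river = 2

2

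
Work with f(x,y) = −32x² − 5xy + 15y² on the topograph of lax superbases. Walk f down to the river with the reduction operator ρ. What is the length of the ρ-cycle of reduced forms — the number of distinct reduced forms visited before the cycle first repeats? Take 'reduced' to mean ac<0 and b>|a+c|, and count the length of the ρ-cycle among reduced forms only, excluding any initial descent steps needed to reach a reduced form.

D = 1945, ⌊√D⌋ = 44
descent: ρ → (15,35,-12)  [lands on river]
river: ρ → (-12,37,12)
river: ρ → (12,35,-15)
river: ρ → (-15,25,22)
river: ρ → (22,19,-18)
river: ρ → (-18,17,23)
river: ρ → (23,29,-12)
river: ρ → (-12,43,2)
river: ρ → (2,41,-33)
river: ρ → (-33,25,10)
river: ρ → (10,35,-18)
river: ρ → (-18,37,8)
river: ρ → (8,43,-3)
river: ρ → (-3,41,22)
river: ρ → (22,3,-22)
river: ρ → (-22,41,3)
river: ρ → (3,43,-8)
river: ρ → (-8,37,18)
river: ρ → (18,35,-10)
river: ρ → (-10,25,33)
river: ρ → (33,41,-2)
river: ρ → (-2,43,12)
river: ρ → (12,29,-23)
river: ρ → (-23,17,18)
river: ρ → (18,19,-22)
river: ρ → (-22,25,15)
ρ-cycle length = 26 (tail of 1 descent step not counted)

26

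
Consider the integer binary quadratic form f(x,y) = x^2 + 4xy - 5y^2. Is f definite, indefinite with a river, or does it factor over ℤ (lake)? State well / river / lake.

D = b²−4ac = 4² − 4·1·(-5) = 36
D = 6² is a perfect square ⇒ form factors over ℤ ⇒ lakes

lake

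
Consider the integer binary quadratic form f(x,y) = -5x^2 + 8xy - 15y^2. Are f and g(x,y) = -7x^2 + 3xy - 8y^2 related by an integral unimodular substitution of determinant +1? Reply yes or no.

D₁ = -236, D₂ = -215
discriminants differ ⇒ not SL₂(ℤ)-equivalent

no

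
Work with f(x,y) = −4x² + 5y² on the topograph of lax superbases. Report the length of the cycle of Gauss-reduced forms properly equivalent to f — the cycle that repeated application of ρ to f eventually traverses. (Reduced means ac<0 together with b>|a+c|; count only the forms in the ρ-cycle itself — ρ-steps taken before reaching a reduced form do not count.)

D = 80, ⌊√D⌋ = 8
descent: ρ → (5,0,-4)
descent: ρ → (-4,8,1)  [lands on river]
river: ρ → (1,8,-4)
ρ-cycle length = 2 (tail of 2 descent steps not counted)

2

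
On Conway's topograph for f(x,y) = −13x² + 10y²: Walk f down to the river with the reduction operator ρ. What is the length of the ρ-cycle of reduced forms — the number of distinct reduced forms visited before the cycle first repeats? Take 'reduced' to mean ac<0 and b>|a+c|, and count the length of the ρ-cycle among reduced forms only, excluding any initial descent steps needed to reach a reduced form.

D = 520, ⌊√D⌋ = 22
descent: ρ → (10,20,-3)  [lands on river]
river: ρ → (-3,22,3)
river: ρ → (3,20,-10)
river: ρ → (-10,20,3)
river: ρ → (3,22,-3)
river: ρ → (-3,20,10)
ρ-cycle length = 6 (tail of 1 descent step not counted)

6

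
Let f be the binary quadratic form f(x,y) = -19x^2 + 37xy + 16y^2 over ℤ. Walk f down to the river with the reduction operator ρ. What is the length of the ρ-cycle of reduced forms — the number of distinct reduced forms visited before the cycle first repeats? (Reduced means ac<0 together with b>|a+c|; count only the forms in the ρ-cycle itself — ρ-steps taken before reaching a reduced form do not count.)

D = 2585, ⌊√D⌋ = 50
river: ρ → (16,27,-29)
river: ρ → (-29,31,14)
river: ρ → (14,25,-35)
river: ρ → (-35,45,4)
river: ρ → (4,43,-46)
river: ρ → (-46,49,1)
river: ρ → (1,49,-46)
river: ρ → (-46,43,4)
river: ρ → (4,45,-35)
river: ρ → (-35,25,14)
river: ρ → (14,31,-29)
river: ρ → (-29,27,16)
river: ρ → (16,37,-19)
river: ρ → (-19,39,14)
river: ρ → (14,45,-10)
river: ρ → (-10,35,34)
river: ρ → (34,33,-11)
river: ρ → (-11,33,34)
river: ρ → (34,35,-10)
river: ρ → (-10,45,14)
river: ρ → (14,39,-19)
river: ρ → (-19,37,16)
ρ-cycle length = 22 (tail of 0 descent steps not counted)

22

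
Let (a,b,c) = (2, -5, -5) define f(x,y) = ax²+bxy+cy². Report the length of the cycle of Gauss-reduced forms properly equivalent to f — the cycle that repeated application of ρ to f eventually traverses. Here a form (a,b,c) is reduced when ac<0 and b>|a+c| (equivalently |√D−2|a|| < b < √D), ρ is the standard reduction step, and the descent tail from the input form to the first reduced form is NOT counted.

D = 65, ⌊√D⌋ = 8
descent: ρ → (-5,5,2)  [lands on river]
river: ρ → (2,7,-2)
river: ρ → (-2,5,5)
river: ρ → (5,5,-2)
river: ρ → (-2,7,2)
river: ρ → (2,5,-5)
ρ-cycle length = 6 (tail of 1 descent step not counted)

6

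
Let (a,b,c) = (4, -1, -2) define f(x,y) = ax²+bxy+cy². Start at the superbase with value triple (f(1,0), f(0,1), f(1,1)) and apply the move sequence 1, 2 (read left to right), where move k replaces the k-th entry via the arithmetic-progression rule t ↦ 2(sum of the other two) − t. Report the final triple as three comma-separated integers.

start (4,-2,1) = (f(1,0),f(0,1),f(1,1))
replace slot 1: 2·((-2)+1) − 4 = -6 → (-6,-2,1)
replace slot 2: 2·((-6)+1) − (-2) = -8 → (-6,-8,1)

-6,-8,1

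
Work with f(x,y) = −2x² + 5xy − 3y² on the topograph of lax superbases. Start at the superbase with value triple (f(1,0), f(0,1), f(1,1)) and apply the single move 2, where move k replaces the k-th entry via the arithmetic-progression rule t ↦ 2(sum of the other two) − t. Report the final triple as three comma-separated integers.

start (-2,-3,0) = (f(1,0),f(0,1),f(1,1))
replace slot 2: 2·((-2)+0) − (-3) = -1 → (-2,-1,0)

-2,-1,0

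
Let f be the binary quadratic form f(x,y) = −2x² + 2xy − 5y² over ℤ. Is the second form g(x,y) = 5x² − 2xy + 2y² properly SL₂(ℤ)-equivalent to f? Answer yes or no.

D₁ = -36, D₂ = -36
f is negative-definite; reduce −f:
−f: translate: b→2 (≡-2 mod 4), so (2,-2,5)→(2,2,5)
−f: reduced (well bottom): (2,2,5) with a≤c, −a<b≤a
flip sign back: reduced form of f is (-2,-2,-5)
g: flip: (5,-2,2)→(2,2,5)
g: reduced (well bottom): (2,2,5) with a≤c, −a<b≤a
reduced forms (-2, -2, -5) vs (2, 2, 5) ⇒ inequivalent

no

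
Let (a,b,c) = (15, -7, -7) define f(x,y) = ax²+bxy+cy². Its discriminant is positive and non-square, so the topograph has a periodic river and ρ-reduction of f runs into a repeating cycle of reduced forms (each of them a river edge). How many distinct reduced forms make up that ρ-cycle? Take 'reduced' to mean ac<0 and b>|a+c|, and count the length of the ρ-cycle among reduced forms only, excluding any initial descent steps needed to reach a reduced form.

D = 469, ⌊√D⌋ = 21
descent: ρ → (-7,21,1)  [lands on river]
river: ρ → (1,21,-7)
ρ-cycle length = 2 (tail of 1 descent step not counted)

2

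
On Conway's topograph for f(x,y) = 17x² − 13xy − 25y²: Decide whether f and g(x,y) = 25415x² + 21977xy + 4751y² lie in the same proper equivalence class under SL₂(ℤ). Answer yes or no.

D₁ = 1869, D₂ = 1869
river cycle of f (length 8): (-25, 13, 17), (17, 21, -21), (-21, 21, 17), (17, 13, -25), (-25, 37, 5), (5, 43, -1), (-1, 43, 5), (5, 37, -25)
river cycle of g (length 8): (17, 21, -21), (-21, 21, 17), (17, 13, -25), (-25, 37, 5), (5, 43, -1), (-1, 43, 5), (5, 37, -25), (-25, 13, 17)
cycles coincide ⇒ equivalent

yes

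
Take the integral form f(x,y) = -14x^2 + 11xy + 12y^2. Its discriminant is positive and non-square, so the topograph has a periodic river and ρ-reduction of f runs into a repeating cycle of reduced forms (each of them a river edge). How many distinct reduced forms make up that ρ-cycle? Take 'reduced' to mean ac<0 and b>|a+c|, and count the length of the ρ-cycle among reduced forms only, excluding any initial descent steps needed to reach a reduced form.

D = 793, ⌊√D⌋ = 28
river: ρ → (12,13,-13)
river: ρ → (-13,13,12)
river: ρ → (12,11,-14)
river: ρ → (-14,17,9)
river: ρ → (9,19,-12)
river: ρ → (-12,5,16)
river: ρ → (16,27,-1)
river: ρ → (-1,27,16)
river: ρ → (16,5,-12)
river: ρ → (-12,19,9)
river: ρ → (9,17,-14)
river: ρ → (-14,11,12)
ρ-cycle length = 12 (tail of 0 descent steps not counted)

12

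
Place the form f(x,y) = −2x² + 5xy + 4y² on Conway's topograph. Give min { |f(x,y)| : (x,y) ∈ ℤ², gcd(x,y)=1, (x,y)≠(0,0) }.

river: ρ → (4,3,-3)
river: ρ → (-3,3,4)
river: ρ → (4,5,-2)
river: ρ → (-2,7,1)
river: ρ → (1,7,-2)
river: ρ → (-2,5,4)
closes: descent 0, river 6
min |a| on river = 1

1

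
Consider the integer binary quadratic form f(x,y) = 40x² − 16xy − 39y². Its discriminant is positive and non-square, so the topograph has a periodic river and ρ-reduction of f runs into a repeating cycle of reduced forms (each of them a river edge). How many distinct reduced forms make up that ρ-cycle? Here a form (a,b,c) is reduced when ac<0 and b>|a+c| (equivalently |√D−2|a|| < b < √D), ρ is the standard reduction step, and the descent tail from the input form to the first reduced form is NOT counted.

D = 6496, ⌊√D⌋ = 80
descent: ρ → (-39,16,40)  [lands on river]
river: ρ → (40,64,-15)
river: ρ → (-15,56,56)
river: ρ → (56,56,-15)
river: ρ → (-15,64,40)
river: ρ → (40,16,-39)
river: ρ → (-39,62,17)
river: ρ → (17,74,-15)
river: ρ → (-15,76,12)
river: ρ → (12,68,-39)
river: ρ → (-39,10,41)
river: ρ → (41,72,-8)
river: ρ → (-8,72,41)
river: ρ → (41,10,-39)
river: ρ → (-39,68,12)
river: ρ → (12,76,-15)
river: ρ → (-15,74,17)
river: ρ → (17,62,-39)
ρ-cycle length = 18 (tail of 1 descent step not counted)

18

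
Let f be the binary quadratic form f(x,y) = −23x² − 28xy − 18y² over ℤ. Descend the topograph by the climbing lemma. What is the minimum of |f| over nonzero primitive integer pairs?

translate: b→-18 (≡28 mod 46), so (23,28,18)→(23,-18,13)
flip: (23,-18,13)→(13,18,23)
translate: b→-8 (≡18 mod 26), so (13,18,23)→(13,-8,18)
reduced (well bottom): (13,-8,18) with a≤c, −a<b≤a
well minimum |f| = |-13| = 13 (negative-definite)

13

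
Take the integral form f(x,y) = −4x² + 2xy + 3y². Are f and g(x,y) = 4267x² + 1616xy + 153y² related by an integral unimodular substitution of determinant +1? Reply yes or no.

D₁ = 52, D₂ = 52
river cycle of f (length 10): (3, 4, -3), (-3, 2, 4), (4, 6, -1), (-1, 6, 4), (4, 2, -3), (-3, 4, 3), (3, 2, -4), (-4, 6, 1), (1, 6, -4), (-4, 2, 3)
river cycle of g (length 10): (1, 6, -4), (-4, 2, 3), (3, 4, -3), (-3, 2, 4), (4, 6, -1), (-1, 6, 4), (4, 2, -3), (-3, 4, 3), (3, 2, -4), (-4, 6, 1)
cycles coincide ⇒ equivalent

yes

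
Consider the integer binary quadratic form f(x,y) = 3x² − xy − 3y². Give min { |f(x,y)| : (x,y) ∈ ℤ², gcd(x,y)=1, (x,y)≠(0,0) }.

descent: ρ → (-3,1,3)  [lands on river]
river: ρ → (3,5,-1)
river: ρ → (-1,5,3)
river: ρ → (3,1,-3)
river: ρ → (-3,5,1)
river: ρ → (1,5,-3)
closes: descent 1, river 6
min |a| on river = 1

1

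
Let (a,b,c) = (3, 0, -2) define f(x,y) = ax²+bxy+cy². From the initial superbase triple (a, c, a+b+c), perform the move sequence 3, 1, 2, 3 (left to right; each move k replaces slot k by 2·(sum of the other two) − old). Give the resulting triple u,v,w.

start (3,-2,1) = (f(1,0),f(0,1),f(1,1))
replace slot 3: 2·(3+(-2)) − 1 = 1 → (3,-2,1)
replace slot 1: 2·((-2)+1) − 3 = -5 → (-5,-2,1)
replace slot 2: 2·((-5)+1) − (-2) = -6 → (-5,-6,1)
replace slot 3: 2·((-5)+(-6)) − 1 = -23 → (-5,-6,-23)

-5,-6,-23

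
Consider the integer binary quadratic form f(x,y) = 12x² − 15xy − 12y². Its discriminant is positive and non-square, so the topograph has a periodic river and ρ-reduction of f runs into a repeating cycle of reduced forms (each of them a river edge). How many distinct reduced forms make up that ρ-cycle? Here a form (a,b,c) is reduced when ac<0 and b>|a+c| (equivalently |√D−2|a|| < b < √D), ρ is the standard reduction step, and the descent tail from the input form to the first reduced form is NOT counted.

D = 801, ⌊√D⌋ = 28
descent: ρ → (-12,15,12)  [lands on river]
river: ρ → (12,9,-15)
river: ρ → (-15,21,6)
river: ρ → (6,27,-3)
river: ρ → (-3,27,6)
river: ρ → (6,21,-15)
river: ρ → (-15,9,12)
river: ρ → (12,15,-12)
river: ρ → (-12,9,15)
river: ρ → (15,21,-6)
river: ρ → (-6,27,3)
river: ρ → (3,27,-6)
river: ρ → (-6,21,15)
river: ρ → (15,9,-12)
ρ-cycle length = 14 (tail of 1 descent step not counted)

14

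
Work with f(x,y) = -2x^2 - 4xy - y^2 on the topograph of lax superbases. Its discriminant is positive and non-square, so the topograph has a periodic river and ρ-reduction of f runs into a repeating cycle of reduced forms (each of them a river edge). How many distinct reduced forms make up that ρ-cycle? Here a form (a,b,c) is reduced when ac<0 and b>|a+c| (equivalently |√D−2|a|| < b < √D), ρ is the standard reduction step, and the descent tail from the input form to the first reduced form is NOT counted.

D = 8, ⌊√D⌋ = 2
descent: ρ → (-1,2,1)  [lands on river]
river: ρ → (1,2,-1)
ρ-cycle length = 2 (tail of 1 descent step not counted)

2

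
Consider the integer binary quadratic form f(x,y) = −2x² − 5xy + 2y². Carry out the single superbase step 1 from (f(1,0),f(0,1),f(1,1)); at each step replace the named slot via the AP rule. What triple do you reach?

start (-2,2,-5) = (f(1,0),f(0,1),f(1,1))
replace slot 1: 2·(2+(-5)) − (-2) = -4 → (-4,2,-5)

-4,2,-5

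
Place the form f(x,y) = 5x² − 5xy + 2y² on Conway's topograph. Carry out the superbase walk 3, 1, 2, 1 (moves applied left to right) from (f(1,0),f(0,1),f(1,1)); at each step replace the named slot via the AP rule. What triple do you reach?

start (5,2,2) = (f(1,0),f(0,1),f(1,1))
replace slot 3: 2·(5+2) − 2 = 12 → (5,2,12)
replace slot 1: 2·(2+12) − 5 = 23 → (23,2,12)
replace slot 2: 2·(23+12) − 2 = 68 → (23,68,12)
replace slot 1: 2·(68+12) − 23 = 137 → (137,68,12)

137,68,12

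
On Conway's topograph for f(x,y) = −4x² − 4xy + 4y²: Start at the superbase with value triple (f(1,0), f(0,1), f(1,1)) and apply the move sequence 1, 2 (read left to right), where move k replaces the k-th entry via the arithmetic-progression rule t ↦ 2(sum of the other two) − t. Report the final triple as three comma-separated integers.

start (-4,4,-4) = (f(1,0),f(0,1),f(1,1))
replace slot 1: 2·(4+(-4)) − (-4) = 4 → (4,4,-4)
replace slot 2: 2·(4+(-4)) − 4 = -4 → (4,-4,-4)

4,-4,-4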